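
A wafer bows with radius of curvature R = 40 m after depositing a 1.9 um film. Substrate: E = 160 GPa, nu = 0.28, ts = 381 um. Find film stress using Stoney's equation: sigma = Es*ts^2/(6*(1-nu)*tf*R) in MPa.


Step 1: Compute numerator: Es * ts^2 = 160 * 381^2 = 23225760 (GPa*um^2)
Step 2: Compute denominator (R in um): 6*(1-nu)*tf*R = 6*0.72*1.9*40e6 = 328320000.0 (um^2)
Step 3: sigma (GPa) = 23225760 / 328320000.0 = 7.0741e-02 GPa
Step 4: Convert to MPa (x1000): sigma = 70.7 MPa


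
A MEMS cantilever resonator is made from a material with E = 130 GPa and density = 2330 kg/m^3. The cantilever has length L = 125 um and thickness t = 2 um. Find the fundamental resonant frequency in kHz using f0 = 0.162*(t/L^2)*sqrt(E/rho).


Step 1: Convert units to SI.
t_SI = 2e-6 m, L_SI = 125e-6 m
Step 2: Calculate sqrt(E/rho).
sqrt(130e9 / 2330) = 7469.54 m/s
Step 3: Compute f0.
f0 = 0.162 * 2e-6 / (125e-6)^2 * 7469.54 = 154888.4 Hz = 154.89 kHz


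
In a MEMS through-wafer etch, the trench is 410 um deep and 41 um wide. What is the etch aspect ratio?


Step 1: AR = depth / width
Step 2: AR = 410 / 41
AR = 10.0


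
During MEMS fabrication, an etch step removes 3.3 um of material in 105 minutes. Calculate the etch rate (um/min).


Step 1: Etch rate = depth / time
Step 2: rate = 3.3 / 105
rate = 0.031 um/min


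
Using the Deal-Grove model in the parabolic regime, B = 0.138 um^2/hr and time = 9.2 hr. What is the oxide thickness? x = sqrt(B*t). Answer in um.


Step 1: Compute B*t = 0.138 * 9.2 = 1.2696
Step 2: x = sqrt(1.2696)
x = 1.127 um


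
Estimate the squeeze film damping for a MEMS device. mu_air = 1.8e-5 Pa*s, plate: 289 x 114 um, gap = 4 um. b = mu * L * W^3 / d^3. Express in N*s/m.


Step 1: Convert to SI.
L = 289e-6 m, W = 114e-6 m, d = 4e-6 m
Step 2: W^3 = (114e-6)^3 = 1.48e-12 m^3
Step 3: d^3 = (4e-6)^3 = 6.40e-17 m^3
Step 4: b = 1.8e-5 * 289e-6 * 1.48e-12 / 6.40e-17
b = 1.20e-04 N*s/m


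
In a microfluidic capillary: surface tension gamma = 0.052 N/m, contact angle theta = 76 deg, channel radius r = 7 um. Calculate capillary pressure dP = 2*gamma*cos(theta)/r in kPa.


Step 1: cos(76 deg) = 0.2419
Step 2: Convert r to m: r = 7e-6 m
Step 3: dP = 2 * 0.052 * 0.2419 / 7e-6 = 3593.9 Pa
Step 4: Convert Pa to kPa (divide by 1000).
dP = 3.59 kPa


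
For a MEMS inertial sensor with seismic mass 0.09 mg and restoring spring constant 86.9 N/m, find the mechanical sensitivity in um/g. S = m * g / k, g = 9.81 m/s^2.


Step 1: Convert mass: m = 0.09 mg = 9.00e-08 kg
Step 2: S = m * g / k = 9.00e-08 * 9.81 / 86.9
Step 3: S = 1.02e-08 m/g
Step 4: Convert to um/g: S = 0.01 um/g


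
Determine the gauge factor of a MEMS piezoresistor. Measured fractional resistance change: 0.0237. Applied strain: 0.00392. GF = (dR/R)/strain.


Step 1: Identify values.
dR/R = 0.0237, strain = 0.00392
Step 2: GF = (dR/R) / strain = 0.0237 / 0.00392
GF = 6.0


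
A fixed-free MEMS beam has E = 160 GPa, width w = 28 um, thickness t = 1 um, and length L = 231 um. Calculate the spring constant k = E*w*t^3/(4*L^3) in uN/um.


Step 1: Convert E to consistent units (1 GPa = 1000 uN/um^2).
E = 160 GPa = 160000 uN/um^2
Step 2: Compute t^3 = 1^3 = 1
Step 3: Compute L^3 = 231^3 = 12326391
Step 4: k = 160000 * 28 * 1 / (4 * 12326391)
k = 0.0909 uN/um


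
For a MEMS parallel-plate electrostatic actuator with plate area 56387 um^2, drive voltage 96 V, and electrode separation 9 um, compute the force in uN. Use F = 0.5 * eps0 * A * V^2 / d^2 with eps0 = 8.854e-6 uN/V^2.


Step 1: Identify parameters.
eps0 = 8.854e-6 uN/V^2, A = 56387 um^2, V = 96 V, d = 9 um
Step 2: Compute V^2 = 96^2 = 9216
Step 3: Compute d^2 = 9^2 = 81
Step 4: F = 0.5 * 8.854e-6 * 56387 * 9216 / 81
F = 28.402 uN


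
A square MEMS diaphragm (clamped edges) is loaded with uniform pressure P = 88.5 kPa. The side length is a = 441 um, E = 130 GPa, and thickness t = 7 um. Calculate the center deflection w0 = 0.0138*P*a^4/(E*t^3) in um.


Step 1: Convert pressure to compatible units (E is in GPa, so P in GPa).
P = 88.5 kPa = 88.5e-6 GPa
Step 2: Compute numerator: 0.0138 * P * a^4.
a^4 = 441^4 = 37822859361
numerator = 0.0138 * 88.5e-6 * 37822859361 = 4.61931e+04
Step 3: Compute denominator: E * t^3 = 130 * 7^3 = 44590
Step 4: w0 = numerator / denominator = 4.61931e+04 / 44590 = 1.036 um


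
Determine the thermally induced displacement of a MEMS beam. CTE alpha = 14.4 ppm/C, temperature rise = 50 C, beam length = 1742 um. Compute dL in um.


Step 1: Convert CTE: alpha = 14.4 ppm/C = 14.4e-6 /C
Step 2: dL = 14.4e-6 * 50 * 1742
dL = 1.2542 um


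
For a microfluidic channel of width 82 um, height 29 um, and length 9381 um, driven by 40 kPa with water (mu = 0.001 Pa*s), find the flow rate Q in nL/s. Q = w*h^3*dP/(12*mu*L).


Step 1: Convert all dimensions to SI (meters).
w = 82e-6 m, h = 29e-6 m, L = 9381e-6 m, dP = 40e3 Pa
Step 2: Q = w * h^3 * dP / (12 * mu * L)
Q = 82e-6 * (29e-6)^3 * 40e3 / (12 * 0.001 * 9381e-6) = 7.1062e-10 m^3/s
Step 3: Convert Q from m^3/s to nL/s (1 m^3 = 1e12 nL, so multiply by 1e12).
Q = 710.62 nL/s


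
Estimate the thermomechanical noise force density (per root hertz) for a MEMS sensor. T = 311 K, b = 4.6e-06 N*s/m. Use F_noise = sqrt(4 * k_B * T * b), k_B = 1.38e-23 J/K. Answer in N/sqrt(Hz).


Step 1: Compute 4 * k_B * T * b
= 4 * 1.38e-23 * 311 * 4.6e-06
= 7.8969e-26 N^2/Hz
Step 2: F_noise = sqrt(7.8969e-26)
F_noise = 2.81e-13 N/sqrt(Hz)


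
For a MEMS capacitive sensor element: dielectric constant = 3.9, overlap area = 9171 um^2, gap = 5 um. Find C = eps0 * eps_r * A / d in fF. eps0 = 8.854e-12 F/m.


Step 1: Convert area to m^2: A = 9171e-12 m^2
Step 2: Convert gap to m: d = 5e-6 m
Step 3: C = eps0 * eps_r * A / d
C = 8.854e-12 * 3.9 * 9171e-12 / 5e-6
Step 4: Convert to fF (multiply by 1e15).
C = 63.34 fF


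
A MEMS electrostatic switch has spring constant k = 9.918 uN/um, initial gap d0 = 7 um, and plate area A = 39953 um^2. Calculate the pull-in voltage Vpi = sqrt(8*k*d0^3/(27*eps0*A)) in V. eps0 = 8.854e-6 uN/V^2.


Step 1: Compute numerator: 8 * k * d0^3 = 8 * 9.918 * 7^3 = 27214.992
Step 2: Compute denominator: 27 * eps0 * A = 27 * 8.854e-6 * 39953 = 9.551084
Step 3: Vpi = sqrt(27214.992 / 9.551084)
Vpi = 53.38 V


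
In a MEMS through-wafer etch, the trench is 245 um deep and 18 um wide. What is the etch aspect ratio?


Step 1: AR = depth / width
Step 2: AR = 245 / 18
AR = 13.6


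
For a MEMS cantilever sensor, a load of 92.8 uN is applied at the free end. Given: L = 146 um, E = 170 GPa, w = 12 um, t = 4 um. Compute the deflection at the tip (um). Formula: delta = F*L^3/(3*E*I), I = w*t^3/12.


Step 1: Calculate the second moment of area.
I = w * t^3 / 12 = 12 * 4^3 / 12 = 64.0 um^4
Step 2: Convert E to consistent units (1 GPa = 1000 uN/um^2).
E = 170 GPa = 170000 uN/um^2
Step 3: Calculate tip deflection.
delta = F * L^3 / (3 * E * I)
delta = 92.8 * 146^3 / (3 * 170000 * 64.0)
delta = 8.8482 um


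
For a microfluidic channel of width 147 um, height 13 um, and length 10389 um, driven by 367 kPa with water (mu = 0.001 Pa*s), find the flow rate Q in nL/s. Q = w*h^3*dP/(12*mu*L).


Step 1: Convert all dimensions to SI (meters).
w = 147e-6 m, h = 13e-6 m, L = 10389e-6 m, dP = 367e3 Pa
Step 2: Q = w * h^3 * dP / (12 * mu * L)
Q = 147e-6 * (13e-6)^3 * 367e3 / (12 * 0.001 * 10389e-6) = 9.5073277e-10 m^3/s
Step 3: Convert Q from m^3/s to nL/s (1 m^3 = 1e12 nL, so multiply by 1e12).
Q = 950.733 nL/s


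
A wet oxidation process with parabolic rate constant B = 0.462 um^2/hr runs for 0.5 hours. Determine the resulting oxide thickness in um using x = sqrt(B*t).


Step 1: Compute B*t = 0.462 * 0.5 = 0.231
Step 2: x = sqrt(0.231)
x = 0.481 um


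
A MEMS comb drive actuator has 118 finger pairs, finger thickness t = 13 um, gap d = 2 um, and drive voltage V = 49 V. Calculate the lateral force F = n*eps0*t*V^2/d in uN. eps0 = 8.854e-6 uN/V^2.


Step 1: Parameters: n=118, eps0=8.854e-6 uN/V^2, t=13 um, V=49 V, d=2 um
Step 2: V^2 = 2401
Step 3: F = 118 * 8.854e-6 * 13 * 2401 / 2
F = 16.305 uN


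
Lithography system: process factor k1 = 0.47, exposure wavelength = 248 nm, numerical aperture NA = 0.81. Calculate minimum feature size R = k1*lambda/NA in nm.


Step 1: Identify values: k1 = 0.47, lambda = 248 nm, NA = 0.81
Step 2: R = k1 * lambda / NA
R = 0.47 * 248 / 0.81
R = 143.9 nm


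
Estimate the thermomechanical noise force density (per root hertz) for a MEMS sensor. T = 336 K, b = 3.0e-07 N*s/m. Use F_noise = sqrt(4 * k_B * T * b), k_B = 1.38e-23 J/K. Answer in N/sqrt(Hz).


Step 1: Compute 4 * k_B * T * b
= 4 * 1.38e-23 * 336 * 3.0e-07
= 5.5642e-27 N^2/Hz
Step 2: F_noise = sqrt(5.5642e-27)
F_noise = 7.46e-14 N/sqrt(Hz)


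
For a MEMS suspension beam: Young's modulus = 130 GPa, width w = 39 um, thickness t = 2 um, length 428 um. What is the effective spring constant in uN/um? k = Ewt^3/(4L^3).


Step 1: Convert E to consistent units (1 GPa = 1000 uN/um^2).
E = 130 GPa = 130000 uN/um^2
Step 2: Compute t^3 = 2^3 = 8
Step 3: Compute L^3 = 428^3 = 78402752
Step 4: k = 130000 * 39 * 8 / (4 * 78402752)
k = 0.1293 uN/um


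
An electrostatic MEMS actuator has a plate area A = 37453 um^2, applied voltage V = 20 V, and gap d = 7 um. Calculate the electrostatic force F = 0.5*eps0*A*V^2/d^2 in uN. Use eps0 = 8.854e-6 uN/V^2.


Step 1: Identify parameters.
eps0 = 8.854e-6 uN/V^2, A = 37453 um^2, V = 20 V, d = 7 um
Step 2: Compute V^2 = 20^2 = 400
Step 3: Compute d^2 = 7^2 = 49
Step 4: F = 0.5 * 8.854e-6 * 37453 * 400 / 49
F = 1.354 uN


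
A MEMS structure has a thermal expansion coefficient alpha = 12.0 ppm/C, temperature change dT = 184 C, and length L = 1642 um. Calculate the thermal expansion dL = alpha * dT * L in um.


Step 1: Convert CTE: alpha = 12.0 ppm/C = 12.0e-6 /C
Step 2: dL = 12.0e-6 * 184 * 1642
dL = 3.6255 um


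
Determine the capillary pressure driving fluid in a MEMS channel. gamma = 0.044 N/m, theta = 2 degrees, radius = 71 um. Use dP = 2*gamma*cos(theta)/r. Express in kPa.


Step 1: cos(2 deg) = 0.9994
Step 2: Convert r to m: r = 71e-6 m
Step 3: dP = 2 * 0.044 * 0.9994 / 71e-6 = 1238.7 Pa
Step 4: Convert Pa to kPa (divide by 1000).
dP = 1.24 kPa


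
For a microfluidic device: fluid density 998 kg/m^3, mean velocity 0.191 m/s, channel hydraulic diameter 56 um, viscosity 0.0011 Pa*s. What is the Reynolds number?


Step 1: Convert Dh to meters: Dh = 56e-6 m
Step 2: Re = rho * v * Dh / mu
Re = 998 * 0.191 * 56e-6 / 0.0011
Re = 9.704


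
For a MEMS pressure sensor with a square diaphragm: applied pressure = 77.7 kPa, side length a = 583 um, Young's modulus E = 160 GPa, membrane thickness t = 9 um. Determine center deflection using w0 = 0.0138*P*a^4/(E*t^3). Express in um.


Step 1: Convert pressure to compatible units (E is in GPa, so P in GPa).
P = 77.7 kPa = 77.7e-6 GPa
Step 2: Compute numerator: 0.0138 * P * a^4.
a^4 = 583^4 = 115524532321
numerator = 0.0138 * 77.7e-6 * 115524532321 = 1.23872e+05
Step 3: Compute denominator: E * t^3 = 160 * 9^3 = 116640
Step 4: w0 = numerator / denominator = 1.23872e+05 / 116640 = 1.062 um


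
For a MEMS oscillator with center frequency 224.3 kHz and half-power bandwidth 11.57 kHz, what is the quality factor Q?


Step 1: Q = f0 / bandwidth
Step 2: Q = 224.3 / 11.57
Q = 19.4


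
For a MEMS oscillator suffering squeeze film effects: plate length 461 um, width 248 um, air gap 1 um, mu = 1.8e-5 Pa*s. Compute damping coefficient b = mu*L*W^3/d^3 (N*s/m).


Step 1: Convert to SI.
L = 461e-6 m, W = 248e-6 m, d = 1e-6 m
Step 2: W^3 = (248e-6)^3 = 1.53e-11 m^3
Step 3: d^3 = (1e-6)^3 = 1.00e-18 m^3
Step 4: b = 1.8e-5 * 461e-6 * 1.53e-11 / 1.00e-18
b = 1.27e-01 N*s/m


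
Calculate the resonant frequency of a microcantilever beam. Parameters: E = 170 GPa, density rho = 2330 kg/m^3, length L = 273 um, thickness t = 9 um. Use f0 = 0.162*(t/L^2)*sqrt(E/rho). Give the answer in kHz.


Step 1: Convert units to SI.
t_SI = 9e-6 m, L_SI = 273e-6 m
Step 2: Calculate sqrt(E/rho).
sqrt(170e9 / 2330) = 8541.74 m/s
Step 3: Compute f0.
f0 = 0.162 * 9e-6 / (273e-6)^2 * 8541.74 = 167100.8 Hz = 167.1 kHz


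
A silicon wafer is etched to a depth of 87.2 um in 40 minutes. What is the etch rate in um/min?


Step 1: Etch rate = depth / time
Step 2: rate = 87.2 / 40
rate = 2.18 um/min


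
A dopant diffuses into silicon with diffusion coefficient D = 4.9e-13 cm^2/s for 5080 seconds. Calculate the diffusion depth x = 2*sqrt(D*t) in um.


Step 1: Compute D*t = 4.9e-13 * 5080 = 2.4892e-09 cm^2
Step 2: sqrt(D*t) = 4.9892e-05 cm
Step 3: x = 2 * 4.9892e-05 cm = 9.9784e-05 cm
Step 4: Convert to um (1 cm = 1e4 um): x = 0.998 um


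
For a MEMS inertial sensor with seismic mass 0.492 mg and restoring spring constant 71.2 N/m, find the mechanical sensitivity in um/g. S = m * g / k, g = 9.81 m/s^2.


Step 1: Convert mass: m = 0.492 mg = 4.92e-07 kg
Step 2: S = m * g / k = 4.92e-07 * 9.81 / 71.2
Step 3: S = 6.78e-08 m/g
Step 4: Convert to um/g: S = 0.068 um/g


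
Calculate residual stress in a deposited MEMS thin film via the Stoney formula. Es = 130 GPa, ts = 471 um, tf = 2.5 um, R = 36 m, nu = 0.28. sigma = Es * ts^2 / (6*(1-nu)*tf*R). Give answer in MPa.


Step 1: Compute numerator: Es * ts^2 = 130 * 471^2 = 28839330 (GPa*um^2)
Step 2: Compute denominator (R in um): 6*(1-nu)*tf*R = 6*0.72*2.5*36e6 = 388800000.0 (um^2)
Step 3: sigma (GPa) = 28839330 / 388800000.0 = 7.4175e-02 GPa
Step 4: Convert to MPa (x1000): sigma = 74.2 MPa


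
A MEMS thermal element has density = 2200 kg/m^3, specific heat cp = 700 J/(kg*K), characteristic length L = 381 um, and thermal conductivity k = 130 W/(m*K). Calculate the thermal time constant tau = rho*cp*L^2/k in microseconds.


Step 1: Convert L to m: L = 381e-6 m
Step 2: L^2 = (381e-6)^2 = 1.45161e-07 m^2
Step 3: tau = 2200 * 700 * 1.45161e-07 / 130 = 1.7196e-03 s
Step 4: Convert to microseconds (multiply by 1e6).
tau = 1719.6 us


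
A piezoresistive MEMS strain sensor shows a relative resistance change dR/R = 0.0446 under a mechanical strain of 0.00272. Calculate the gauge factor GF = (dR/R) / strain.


Step 1: Identify values.
dR/R = 0.0446, strain = 0.00272
Step 2: GF = (dR/R) / strain = 0.0446 / 0.00272
GF = 16.4


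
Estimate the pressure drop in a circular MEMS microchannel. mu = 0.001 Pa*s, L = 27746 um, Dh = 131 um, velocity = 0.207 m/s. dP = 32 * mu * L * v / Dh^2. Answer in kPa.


Step 1: Convert to SI: L = 27746e-6 m, Dh = 131e-6 m
Step 2: dP = 32 * 0.001 * 27746e-6 * 0.207 / (131e-6)^2
Step 3: dP = 10709.72 Pa
Step 4: Convert to kPa: dP = 10.71 kPa


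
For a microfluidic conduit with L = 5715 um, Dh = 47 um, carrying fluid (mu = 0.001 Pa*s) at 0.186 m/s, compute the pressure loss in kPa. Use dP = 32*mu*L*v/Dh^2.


Step 1: Convert to SI: L = 5715e-6 m, Dh = 47e-6 m
Step 2: dP = 32 * 0.001 * 5715e-6 * 0.186 / (47e-6)^2
Step 3: dP = 15398.68 Pa
Step 4: Convert to kPa: dP = 15.4 kPa


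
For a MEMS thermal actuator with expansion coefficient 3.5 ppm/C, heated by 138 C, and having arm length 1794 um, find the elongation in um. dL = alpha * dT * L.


Step 1: Convert CTE: alpha = 3.5 ppm/C = 3.5e-6 /C
Step 2: dL = 3.5e-6 * 138 * 1794
dL = 0.8665 um


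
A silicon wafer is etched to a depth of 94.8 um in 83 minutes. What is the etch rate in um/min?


Step 1: Etch rate = depth / time
Step 2: rate = 94.8 / 83
rate = 1.142 um/min


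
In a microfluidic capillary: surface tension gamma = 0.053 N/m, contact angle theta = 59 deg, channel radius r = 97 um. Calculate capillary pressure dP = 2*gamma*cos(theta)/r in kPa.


Step 1: cos(59 deg) = 0.515
Step 2: Convert r to m: r = 97e-6 m
Step 3: dP = 2 * 0.053 * 0.515 / 97e-6 = 562.8 Pa
Step 4: Convert Pa to kPa (divide by 1000).
dP = 0.56 kPa


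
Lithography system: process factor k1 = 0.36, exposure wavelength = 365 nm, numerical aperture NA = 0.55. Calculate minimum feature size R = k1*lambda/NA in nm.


Step 1: Identify values: k1 = 0.36, lambda = 365 nm, NA = 0.55
Step 2: R = k1 * lambda / NA
R = 0.36 * 365 / 0.55
R = 238.9 nm


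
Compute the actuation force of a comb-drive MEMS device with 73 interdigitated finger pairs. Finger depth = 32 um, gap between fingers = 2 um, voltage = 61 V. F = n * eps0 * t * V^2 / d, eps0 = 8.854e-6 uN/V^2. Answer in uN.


Step 1: Parameters: n=73, eps0=8.854e-6 uN/V^2, t=32 um, V=61 V, d=2 um
Step 2: V^2 = 3721
Step 3: F = 73 * 8.854e-6 * 32 * 3721 / 2
F = 38.481 uN


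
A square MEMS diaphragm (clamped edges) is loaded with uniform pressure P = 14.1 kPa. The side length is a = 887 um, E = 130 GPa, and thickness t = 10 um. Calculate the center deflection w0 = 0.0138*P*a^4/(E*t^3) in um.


Step 1: Convert pressure to compatible units (E is in GPa, so P in GPa).
P = 14.1 kPa = 14.1e-6 GPa
Step 2: Compute numerator: 0.0138 * P * a^4.
a^4 = 887^4 = 619005459361
numerator = 0.0138 * 14.1e-6 * 619005459361 = 1.20446e+05
Step 3: Compute denominator: E * t^3 = 130 * 10^3 = 130000
Step 4: w0 = numerator / denominator = 1.20446e+05 / 130000 = 0.9265 um


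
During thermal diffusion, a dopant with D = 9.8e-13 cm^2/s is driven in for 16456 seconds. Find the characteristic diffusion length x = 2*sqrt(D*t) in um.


Step 1: Compute D*t = 9.8e-13 * 16456 = 1.612688e-08 cm^2
Step 2: sqrt(D*t) = 1.2699e-04 cm
Step 3: x = 2 * 1.2699e-04 cm = 2.5398e-04 cm
Step 4: Convert to um (1 cm = 1e4 um): x = 2.54 um


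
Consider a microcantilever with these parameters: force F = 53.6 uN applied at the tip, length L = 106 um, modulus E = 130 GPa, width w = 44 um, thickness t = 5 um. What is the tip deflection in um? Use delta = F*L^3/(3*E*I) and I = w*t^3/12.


Step 1: Calculate the second moment of area.
I = w * t^3 / 12 = 44 * 5^3 / 12 = 458.3333 um^4
Step 2: Convert E to consistent units (1 GPa = 1000 uN/um^2).
E = 130 GPa = 130000 uN/um^2
Step 3: Calculate tip deflection.
delta = F * L^3 / (3 * E * I)
delta = 53.6 * 106^3 / (3 * 130000 * 458.3333)
delta = 0.3571 um


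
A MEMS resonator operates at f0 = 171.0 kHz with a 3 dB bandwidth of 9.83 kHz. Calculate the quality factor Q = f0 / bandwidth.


Step 1: Q = f0 / bandwidth
Step 2: Q = 171.0 / 9.83
Q = 17.4


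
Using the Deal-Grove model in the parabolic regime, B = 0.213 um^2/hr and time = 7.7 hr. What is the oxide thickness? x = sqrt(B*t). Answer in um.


Step 1: Compute B*t = 0.213 * 7.7 = 1.6401
Step 2: x = sqrt(1.6401)
x = 1.281 um


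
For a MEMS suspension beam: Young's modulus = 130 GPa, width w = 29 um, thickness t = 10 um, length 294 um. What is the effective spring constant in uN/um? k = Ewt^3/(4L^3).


Step 1: Convert E to consistent units (1 GPa = 1000 uN/um^2).
E = 130 GPa = 130000 uN/um^2
Step 2: Compute t^3 = 10^3 = 1000
Step 3: Compute L^3 = 294^3 = 25412184
Step 4: k = 130000 * 29 * 1000 / (4 * 25412184)
k = 37.0885 uN/um


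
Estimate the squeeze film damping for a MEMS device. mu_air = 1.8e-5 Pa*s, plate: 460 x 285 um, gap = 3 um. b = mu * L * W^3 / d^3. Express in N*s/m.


Step 1: Convert to SI.
L = 460e-6 m, W = 285e-6 m, d = 3e-6 m
Step 2: W^3 = (285e-6)^3 = 2.31e-11 m^3
Step 3: d^3 = (3e-6)^3 = 2.70e-17 m^3
Step 4: b = 1.8e-5 * 460e-6 * 2.31e-11 / 2.70e-17
b = 7.10e-03 N*s/m


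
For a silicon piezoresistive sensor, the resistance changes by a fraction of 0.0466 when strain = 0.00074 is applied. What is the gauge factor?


Step 1: Identify values.
dR/R = 0.0466, strain = 0.00074
Step 2: GF = (dR/R) / strain = 0.0466 / 0.00074
GF = 63.0


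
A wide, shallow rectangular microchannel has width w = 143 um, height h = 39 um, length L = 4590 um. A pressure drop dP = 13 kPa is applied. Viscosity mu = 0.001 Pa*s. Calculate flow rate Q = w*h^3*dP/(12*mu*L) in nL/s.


Step 1: Convert all dimensions to SI (meters).
w = 143e-6 m, h = 39e-6 m, L = 4590e-6 m, dP = 13e3 Pa
Step 2: Q = w * h^3 * dP / (12 * mu * L)
Q = 143e-6 * (39e-6)^3 * 13e3 / (12 * 0.001 * 4590e-6) = 2.0020701e-09 m^3/s
Step 3: Convert Q from m^3/s to nL/s (1 m^3 = 1e12 nL, so multiply by 1e12).
Q = 2002.07 nL/s


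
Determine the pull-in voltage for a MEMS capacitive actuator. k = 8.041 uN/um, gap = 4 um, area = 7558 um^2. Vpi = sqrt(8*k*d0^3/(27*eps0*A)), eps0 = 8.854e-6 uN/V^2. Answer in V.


Step 1: Compute numerator: 8 * k * d0^3 = 8 * 8.041 * 4^3 = 4116.992
Step 2: Compute denominator: 27 * eps0 * A = 27 * 8.854e-6 * 7558 = 1.8068
Step 3: Vpi = sqrt(4116.992 / 1.8068)
Vpi = 47.73 V


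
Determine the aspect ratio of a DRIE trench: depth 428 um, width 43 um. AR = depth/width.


Step 1: AR = depth / width
Step 2: AR = 428 / 43
AR = 10.0


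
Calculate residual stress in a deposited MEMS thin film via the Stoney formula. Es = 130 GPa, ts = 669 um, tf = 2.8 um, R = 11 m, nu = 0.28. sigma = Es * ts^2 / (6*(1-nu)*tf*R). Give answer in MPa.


Step 1: Compute numerator: Es * ts^2 = 130 * 669^2 = 58182930 (GPa*um^2)
Step 2: Compute denominator (R in um): 6*(1-nu)*tf*R = 6*0.72*2.8*11e6 = 133056000.0 (um^2)
Step 3: sigma (GPa) = 58182930 / 133056000.0 = 4.37282e-01 GPa
Step 4: Convert to MPa (x1000): sigma = 437.3 MPa


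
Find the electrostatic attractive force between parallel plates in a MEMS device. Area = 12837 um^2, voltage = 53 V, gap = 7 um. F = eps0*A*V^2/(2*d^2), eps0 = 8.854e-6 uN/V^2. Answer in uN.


Step 1: Identify parameters.
eps0 = 8.854e-6 uN/V^2, A = 12837 um^2, V = 53 V, d = 7 um
Step 2: Compute V^2 = 53^2 = 2809
Step 3: Compute d^2 = 7^2 = 49
Step 4: F = 0.5 * 8.854e-6 * 12837 * 2809 / 49
F = 3.258 uN


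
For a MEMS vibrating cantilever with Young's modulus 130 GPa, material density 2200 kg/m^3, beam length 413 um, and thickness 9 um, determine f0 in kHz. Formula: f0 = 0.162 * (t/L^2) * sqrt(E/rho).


Step 1: Convert units to SI.
t_SI = 9e-6 m, L_SI = 413e-6 m
Step 2: Calculate sqrt(E/rho).
sqrt(130e9 / 2200) = 7687.06 m/s
Step 3: Compute f0.
f0 = 0.162 * 9e-6 / (413e-6)^2 * 7687.06 = 65707.9 Hz = 65.71 kHz


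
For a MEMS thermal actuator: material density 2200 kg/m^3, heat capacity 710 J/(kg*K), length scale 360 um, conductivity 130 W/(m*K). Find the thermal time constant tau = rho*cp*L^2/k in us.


Step 1: Convert L to m: L = 360e-6 m
Step 2: L^2 = (360e-6)^2 = 1.296e-07 m^2
Step 3: tau = 2200 * 710 * 1.296e-07 / 130 = 1.55719385e-03 s
Step 4: Convert to microseconds (multiply by 1e6).
tau = 1557.194 us


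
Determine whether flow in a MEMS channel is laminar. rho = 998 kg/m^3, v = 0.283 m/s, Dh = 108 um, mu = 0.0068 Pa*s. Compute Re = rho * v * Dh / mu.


Step 1: Convert Dh to meters: Dh = 108e-6 m
Step 2: Re = rho * v * Dh / mu
Re = 998 * 0.283 * 108e-6 / 0.0068
Re = 4.486
Since Re = 4.486 is below ~2300, the flow is laminar.


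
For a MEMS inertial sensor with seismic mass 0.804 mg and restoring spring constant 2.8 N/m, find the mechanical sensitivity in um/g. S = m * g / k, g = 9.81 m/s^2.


Step 1: Convert mass: m = 0.804 mg = 8.04e-07 kg
Step 2: S = m * g / k = 8.04e-07 * 9.81 / 2.8
Step 3: S = 2.82e-06 m/g
Step 4: Convert to um/g: S = 2.817 um/g


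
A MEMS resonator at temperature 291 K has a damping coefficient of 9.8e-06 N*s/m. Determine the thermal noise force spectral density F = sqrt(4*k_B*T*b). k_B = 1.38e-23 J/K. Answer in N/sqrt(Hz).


Step 1: Compute 4 * k_B * T * b
= 4 * 1.38e-23 * 291 * 9.8e-06
= 1.5742e-25 N^2/Hz
Step 2: F_noise = sqrt(1.5742e-25)
F_noise = 3.97e-13 N/sqrt(Hz)


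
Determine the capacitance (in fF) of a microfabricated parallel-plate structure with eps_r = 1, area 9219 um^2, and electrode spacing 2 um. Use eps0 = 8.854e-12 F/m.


Step 1: Convert area to m^2: A = 9219e-12 m^2
Step 2: Convert gap to m: d = 2e-6 m
Step 3: C = eps0 * eps_r * A / d
C = 8.854e-12 * 1 * 9219e-12 / 2e-6
Step 4: Convert to fF (multiply by 1e15).
C = 40.81 fF


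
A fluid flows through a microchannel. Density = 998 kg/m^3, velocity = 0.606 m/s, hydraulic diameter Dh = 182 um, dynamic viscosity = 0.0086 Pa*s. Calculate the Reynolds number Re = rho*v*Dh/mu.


Step 1: Convert Dh to meters: Dh = 182e-6 m
Step 2: Re = rho * v * Dh / mu
Re = 998 * 0.606 * 182e-6 / 0.0086
Re = 12.799


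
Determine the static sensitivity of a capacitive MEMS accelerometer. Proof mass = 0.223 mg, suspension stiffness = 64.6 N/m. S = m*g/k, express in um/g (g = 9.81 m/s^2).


Step 1: Convert mass: m = 0.223 mg = 2.23e-07 kg
Step 2: S = m * g / k = 2.23e-07 * 9.81 / 64.6
Step 3: S = 3.39e-08 m/g
Step 4: Convert to um/g: S = 0.034 um/g


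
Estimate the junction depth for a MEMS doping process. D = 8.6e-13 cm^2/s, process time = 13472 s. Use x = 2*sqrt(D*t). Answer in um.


Step 1: Compute D*t = 8.6e-13 * 13472 = 1.158592e-08 cm^2
Step 2: sqrt(D*t) = 1.07638e-04 cm
Step 3: x = 2 * 1.07638e-04 cm = 2.15276e-04 cm
Step 4: Convert to um (1 cm = 1e4 um): x = 2.153 um


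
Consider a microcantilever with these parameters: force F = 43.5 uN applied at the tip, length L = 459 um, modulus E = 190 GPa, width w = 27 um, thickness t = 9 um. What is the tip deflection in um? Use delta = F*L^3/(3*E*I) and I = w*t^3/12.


Step 1: Calculate the second moment of area.
I = w * t^3 / 12 = 27 * 9^3 / 12 = 1640.25 um^4
Step 2: Convert E to consistent units (1 GPa = 1000 uN/um^2).
E = 190 GPa = 190000 uN/um^2
Step 3: Calculate tip deflection.
delta = F * L^3 / (3 * E * I)
delta = 43.5 * 459^3 / (3 * 190000 * 1640.25)
delta = 4.4993 um


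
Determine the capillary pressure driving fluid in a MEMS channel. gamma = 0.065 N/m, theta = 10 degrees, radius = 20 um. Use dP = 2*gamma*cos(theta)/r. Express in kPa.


Step 1: cos(10 deg) = 0.9848
Step 2: Convert r to m: r = 20e-6 m
Step 3: dP = 2 * 0.065 * 0.9848 / 20e-6 = 6401.2 Pa
Step 4: Convert Pa to kPa (divide by 1000).
dP = 6.4 kPa


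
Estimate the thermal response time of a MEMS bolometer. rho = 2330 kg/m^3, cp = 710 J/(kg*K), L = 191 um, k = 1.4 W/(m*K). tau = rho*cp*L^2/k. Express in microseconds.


Step 1: Convert L to m: L = 191e-6 m
Step 2: L^2 = (191e-6)^2 = 3.6481e-08 m^2
Step 3: tau = 2330 * 710 * 3.6481e-08 / 1.4 = 4.310751307e-02 s
Step 4: Convert to microseconds (multiply by 1e6).
tau = 43107.513 us


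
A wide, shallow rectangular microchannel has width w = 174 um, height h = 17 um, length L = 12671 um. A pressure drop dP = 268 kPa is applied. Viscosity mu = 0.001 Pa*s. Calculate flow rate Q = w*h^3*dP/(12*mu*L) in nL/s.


Step 1: Convert all dimensions to SI (meters).
w = 174e-6 m, h = 17e-6 m, L = 12671e-6 m, dP = 268e3 Pa
Step 2: Q = w * h^3 * dP / (12 * mu * L)
Q = 174e-6 * (17e-6)^3 * 268e3 / (12 * 0.001 * 12671e-6) = 1.50674122e-09 m^3/s
Step 3: Convert Q from m^3/s to nL/s (1 m^3 = 1e12 nL, so multiply by 1e12).
Q = 1506.741 nL/s


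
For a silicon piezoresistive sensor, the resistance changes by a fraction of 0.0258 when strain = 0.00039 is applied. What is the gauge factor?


Step 1: Identify values.
dR/R = 0.0258, strain = 0.00039
Step 2: GF = (dR/R) / strain = 0.0258 / 0.00039
GF = 66.2


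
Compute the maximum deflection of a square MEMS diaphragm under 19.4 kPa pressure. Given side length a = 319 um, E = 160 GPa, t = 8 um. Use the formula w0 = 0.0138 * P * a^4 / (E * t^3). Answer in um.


Step 1: Convert pressure to compatible units (E is in GPa, so P in GPa).
P = 19.4 kPa = 19.4e-6 GPa
Step 2: Compute numerator: 0.0138 * P * a^4.
a^4 = 319^4 = 10355301121
numerator = 0.0138 * 19.4e-6 * 10355301121 = 2.7723e+03
Step 3: Compute denominator: E * t^3 = 160 * 8^3 = 81920
Step 4: w0 = numerator / denominator = 2.7723e+03 / 81920 = 0.0338 um


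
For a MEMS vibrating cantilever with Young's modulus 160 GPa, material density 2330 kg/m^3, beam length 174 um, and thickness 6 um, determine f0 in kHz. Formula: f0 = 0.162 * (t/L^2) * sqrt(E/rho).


Step 1: Convert units to SI.
t_SI = 6e-6 m, L_SI = 174e-6 m
Step 2: Calculate sqrt(E/rho).
sqrt(160e9 / 2330) = 8286.71 m/s
Step 3: Compute f0.
f0 = 0.162 * 6e-6 / (174e-6)^2 * 8286.71 = 266041.8 Hz = 266.04 kHz


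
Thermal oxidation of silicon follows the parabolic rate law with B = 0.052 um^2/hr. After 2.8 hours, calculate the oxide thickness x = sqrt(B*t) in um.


Step 1: Compute B*t = 0.052 * 2.8 = 0.1456
Step 2: x = sqrt(0.1456)
x = 0.382 um


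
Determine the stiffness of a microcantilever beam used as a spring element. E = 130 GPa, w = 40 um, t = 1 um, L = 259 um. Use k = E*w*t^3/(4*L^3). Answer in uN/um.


Step 1: Convert E to consistent units (1 GPa = 1000 uN/um^2).
E = 130 GPa = 130000 uN/um^2
Step 2: Compute t^3 = 1^3 = 1
Step 3: Compute L^3 = 259^3 = 17373979
Step 4: k = 130000 * 40 * 1 / (4 * 17373979)
k = 0.0748 uN/um


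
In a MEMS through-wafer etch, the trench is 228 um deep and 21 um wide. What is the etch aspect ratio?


Step 1: AR = depth / width
Step 2: AR = 228 / 21
AR = 10.9


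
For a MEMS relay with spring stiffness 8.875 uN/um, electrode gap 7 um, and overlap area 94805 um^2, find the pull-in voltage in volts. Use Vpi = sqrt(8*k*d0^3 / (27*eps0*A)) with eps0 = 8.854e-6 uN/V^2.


Step 1: Compute numerator: 8 * k * d0^3 = 8 * 8.875 * 7^3 = 24353.0
Step 2: Compute denominator: 27 * eps0 * A = 27 * 8.854e-6 * 94805 = 22.663894
Step 3: Vpi = sqrt(24353.0 / 22.663894)
Vpi = 32.78 V


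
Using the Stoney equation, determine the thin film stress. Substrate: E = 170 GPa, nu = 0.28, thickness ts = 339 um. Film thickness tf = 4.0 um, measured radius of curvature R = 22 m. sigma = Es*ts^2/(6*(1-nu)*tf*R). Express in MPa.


Step 1: Compute numerator: Es * ts^2 = 170 * 339^2 = 19536570 (GPa*um^2)
Step 2: Compute denominator (R in um): 6*(1-nu)*tf*R = 6*0.72*4.0*22e6 = 380160000.0 (um^2)
Step 3: sigma (GPa) = 19536570 / 380160000.0 = 5.139e-02 GPa
Step 4: Convert to MPa (x1000): sigma = 51.4 MPa


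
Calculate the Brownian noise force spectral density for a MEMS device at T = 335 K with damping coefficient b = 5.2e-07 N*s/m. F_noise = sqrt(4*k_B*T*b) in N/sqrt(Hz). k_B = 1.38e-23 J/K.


Step 1: Compute 4 * k_B * T * b
= 4 * 1.38e-23 * 335 * 5.2e-07
= 9.6158e-27 N^2/Hz
Step 2: F_noise = sqrt(9.6158e-27)
F_noise = 9.81e-14 N/sqrt(Hz)


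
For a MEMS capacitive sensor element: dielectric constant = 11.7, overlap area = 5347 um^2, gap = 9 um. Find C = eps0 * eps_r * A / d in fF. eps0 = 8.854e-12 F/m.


Step 1: Convert area to m^2: A = 5347e-12 m^2
Step 2: Convert gap to m: d = 9e-6 m
Step 3: C = eps0 * eps_r * A / d
C = 8.854e-12 * 11.7 * 5347e-12 / 9e-6
Step 4: Convert to fF (multiply by 1e15).
C = 61.55 fF


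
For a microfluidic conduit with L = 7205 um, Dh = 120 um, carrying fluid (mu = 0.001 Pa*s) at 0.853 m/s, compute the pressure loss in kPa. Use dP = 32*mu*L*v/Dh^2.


Step 1: Convert to SI: L = 7205e-6 m, Dh = 120e-6 m
Step 2: dP = 32 * 0.001 * 7205e-6 * 0.853 / (120e-6)^2
Step 3: dP = 13657.48 Pa
Step 4: Convert to kPa: dP = 13.66 kPa


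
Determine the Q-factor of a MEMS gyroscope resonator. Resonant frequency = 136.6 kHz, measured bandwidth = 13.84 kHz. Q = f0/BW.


Step 1: Q = f0 / bandwidth
Step 2: Q = 136.6 / 13.84
Q = 9.9


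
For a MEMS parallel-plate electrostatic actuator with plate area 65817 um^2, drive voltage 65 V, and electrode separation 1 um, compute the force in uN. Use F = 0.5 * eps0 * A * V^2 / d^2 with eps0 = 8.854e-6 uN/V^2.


Step 1: Identify parameters.
eps0 = 8.854e-6 uN/V^2, A = 65817 um^2, V = 65 V, d = 1 um
Step 2: Compute V^2 = 65^2 = 4225
Step 3: Compute d^2 = 1^2 = 1
Step 4: F = 0.5 * 8.854e-6 * 65817 * 4225 / 1
F = 1231.046 uN


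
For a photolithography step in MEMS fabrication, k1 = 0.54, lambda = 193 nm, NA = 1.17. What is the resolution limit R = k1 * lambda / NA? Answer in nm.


Step 1: Identify values: k1 = 0.54, lambda = 193 nm, NA = 1.17
Step 2: R = k1 * lambda / NA
R = 0.54 * 193 / 1.17
R = 89.1 nm


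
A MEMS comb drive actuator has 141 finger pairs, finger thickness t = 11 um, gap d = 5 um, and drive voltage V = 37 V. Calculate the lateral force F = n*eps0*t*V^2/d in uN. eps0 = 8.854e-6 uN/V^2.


Step 1: Parameters: n=141, eps0=8.854e-6 uN/V^2, t=11 um, V=37 V, d=5 um
Step 2: V^2 = 1369
Step 3: F = 141 * 8.854e-6 * 11 * 1369 / 5
F = 3.76 uN


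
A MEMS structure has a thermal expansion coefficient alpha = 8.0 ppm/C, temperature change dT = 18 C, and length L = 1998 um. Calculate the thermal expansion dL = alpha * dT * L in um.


Step 1: Convert CTE: alpha = 8.0 ppm/C = 8.0e-6 /C
Step 2: dL = 8.0e-6 * 18 * 1998
dL = 0.2877 um


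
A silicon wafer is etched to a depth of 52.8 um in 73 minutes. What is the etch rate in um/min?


Step 1: Etch rate = depth / time
Step 2: rate = 52.8 / 73
rate = 0.723 um/min


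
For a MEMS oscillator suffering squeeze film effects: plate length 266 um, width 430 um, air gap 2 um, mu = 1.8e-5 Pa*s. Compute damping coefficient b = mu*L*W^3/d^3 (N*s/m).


Step 1: Convert to SI.
L = 266e-6 m, W = 430e-6 m, d = 2e-6 m
Step 2: W^3 = (430e-6)^3 = 7.95e-11 m^3
Step 3: d^3 = (2e-6)^3 = 8.00e-18 m^3
Step 4: b = 1.8e-5 * 266e-6 * 7.95e-11 / 8.00e-18
b = 4.76e-02 N*s/m


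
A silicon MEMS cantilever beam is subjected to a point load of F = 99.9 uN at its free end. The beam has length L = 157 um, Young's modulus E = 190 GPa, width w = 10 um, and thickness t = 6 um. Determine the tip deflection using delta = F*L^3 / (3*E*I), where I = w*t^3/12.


Step 1: Calculate the second moment of area.
I = w * t^3 / 12 = 10 * 6^3 / 12 = 180.0 um^4
Step 2: Convert E to consistent units (1 GPa = 1000 uN/um^2).
E = 190 GPa = 190000 uN/um^2
Step 3: Calculate tip deflection.
delta = F * L^3 / (3 * E * I)
delta = 99.9 * 157^3 / (3 * 190000 * 180.0)
delta = 3.7681 um


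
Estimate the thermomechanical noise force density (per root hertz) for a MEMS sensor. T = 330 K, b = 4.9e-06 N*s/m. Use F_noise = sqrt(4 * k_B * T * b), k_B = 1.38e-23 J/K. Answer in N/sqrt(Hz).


Step 1: Compute 4 * k_B * T * b
= 4 * 1.38e-23 * 330 * 4.9e-06
= 8.9258e-26 N^2/Hz
Step 2: F_noise = sqrt(8.9258e-26)
F_noise = 2.99e-13 N/sqrt(Hz)


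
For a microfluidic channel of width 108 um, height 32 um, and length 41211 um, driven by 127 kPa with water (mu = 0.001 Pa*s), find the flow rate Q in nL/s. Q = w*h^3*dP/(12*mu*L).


Step 1: Convert all dimensions to SI (meters).
w = 108e-6 m, h = 32e-6 m, L = 41211e-6 m, dP = 127e3 Pa
Step 2: Q = w * h^3 * dP / (12 * mu * L)
Q = 108e-6 * (32e-6)^3 * 127e3 / (12 * 0.001 * 41211e-6) = 9.0883075e-10 m^3/s
Step 3: Convert Q from m^3/s to nL/s (1 m^3 = 1e12 nL, so multiply by 1e12).
Q = 908.831 nL/s


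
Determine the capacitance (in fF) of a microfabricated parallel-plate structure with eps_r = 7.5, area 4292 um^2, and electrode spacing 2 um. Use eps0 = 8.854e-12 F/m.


Step 1: Convert area to m^2: A = 4292e-12 m^2
Step 2: Convert gap to m: d = 2e-6 m
Step 3: C = eps0 * eps_r * A / d
C = 8.854e-12 * 7.5 * 4292e-12 / 2e-6
Step 4: Convert to fF (multiply by 1e15).
C = 142.51 fF


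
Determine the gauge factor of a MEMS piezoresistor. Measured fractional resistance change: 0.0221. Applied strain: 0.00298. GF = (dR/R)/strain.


Step 1: Identify values.
dR/R = 0.0221, strain = 0.00298
Step 2: GF = (dR/R) / strain = 0.0221 / 0.00298
GF = 7.4


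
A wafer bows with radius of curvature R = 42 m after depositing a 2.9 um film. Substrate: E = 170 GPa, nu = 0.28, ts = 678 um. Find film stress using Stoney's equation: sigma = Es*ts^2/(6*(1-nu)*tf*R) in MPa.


Step 1: Compute numerator: Es * ts^2 = 170 * 678^2 = 78146280 (GPa*um^2)
Step 2: Compute denominator (R in um): 6*(1-nu)*tf*R = 6*0.72*2.9*42e6 = 526176000.0 (um^2)
Step 3: sigma (GPa) = 78146280 / 526176000.0 = 1.48517e-01 GPa
Step 4: Convert to MPa (x1000): sigma = 148.5 MPa


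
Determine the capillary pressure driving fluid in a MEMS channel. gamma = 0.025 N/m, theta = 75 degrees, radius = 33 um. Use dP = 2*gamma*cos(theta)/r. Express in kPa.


Step 1: cos(75 deg) = 0.2588
Step 2: Convert r to m: r = 33e-6 m
Step 3: dP = 2 * 0.025 * 0.2588 / 33e-6 = 392.1 Pa
Step 4: Convert Pa to kPa (divide by 1000).
dP = 0.39 kPa


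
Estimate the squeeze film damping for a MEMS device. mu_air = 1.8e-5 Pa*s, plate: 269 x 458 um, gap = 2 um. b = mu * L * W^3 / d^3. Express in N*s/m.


Step 1: Convert to SI.
L = 269e-6 m, W = 458e-6 m, d = 2e-6 m
Step 2: W^3 = (458e-6)^3 = 9.61e-11 m^3
Step 3: d^3 = (2e-6)^3 = 8.00e-18 m^3
Step 4: b = 1.8e-5 * 269e-6 * 9.61e-11 / 8.00e-18
b = 5.81e-02 N*s/m


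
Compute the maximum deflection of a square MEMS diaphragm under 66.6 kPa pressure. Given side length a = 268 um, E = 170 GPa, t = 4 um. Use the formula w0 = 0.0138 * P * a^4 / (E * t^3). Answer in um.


Step 1: Convert pressure to compatible units (E is in GPa, so P in GPa).
P = 66.6 kPa = 66.6e-6 GPa
Step 2: Compute numerator: 0.0138 * P * a^4.
a^4 = 268^4 = 5158686976
numerator = 0.0138 * 66.6e-6 * 5158686976 = 4.74125e+03
Step 3: Compute denominator: E * t^3 = 170 * 4^3 = 10880
Step 4: w0 = numerator / denominator = 4.74125e+03 / 10880 = 0.4358 um


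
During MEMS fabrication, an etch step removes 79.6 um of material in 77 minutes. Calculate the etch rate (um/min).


Step 1: Etch rate = depth / time
Step 2: rate = 79.6 / 77
rate = 1.034 um/min


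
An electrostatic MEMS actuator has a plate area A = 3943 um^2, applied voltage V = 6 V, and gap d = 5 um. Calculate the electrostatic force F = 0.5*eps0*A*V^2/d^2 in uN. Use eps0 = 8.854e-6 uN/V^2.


Step 1: Identify parameters.
eps0 = 8.854e-6 uN/V^2, A = 3943 um^2, V = 6 V, d = 5 um
Step 2: Compute V^2 = 6^2 = 36
Step 3: Compute d^2 = 5^2 = 25
Step 4: F = 0.5 * 8.854e-6 * 3943 * 36 / 25
F = 0.025 uN


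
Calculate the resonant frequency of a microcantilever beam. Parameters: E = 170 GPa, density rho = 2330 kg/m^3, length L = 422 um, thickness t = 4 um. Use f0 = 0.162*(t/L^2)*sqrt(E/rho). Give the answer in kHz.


Step 1: Convert units to SI.
t_SI = 4e-6 m, L_SI = 422e-6 m
Step 2: Calculate sqrt(E/rho).
sqrt(170e9 / 2330) = 8541.74 m/s
Step 3: Compute f0.
f0 = 0.162 * 4e-6 / (422e-6)^2 * 8541.74 = 31081.1 Hz = 31.08 kHz


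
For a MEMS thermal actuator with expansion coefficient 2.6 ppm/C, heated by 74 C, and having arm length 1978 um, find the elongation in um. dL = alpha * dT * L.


Step 1: Convert CTE: alpha = 2.6 ppm/C = 2.6e-6 /C
Step 2: dL = 2.6e-6 * 74 * 1978
dL = 0.3806 um


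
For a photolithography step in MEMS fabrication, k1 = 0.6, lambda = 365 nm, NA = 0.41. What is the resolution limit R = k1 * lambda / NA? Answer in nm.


Step 1: Identify values: k1 = 0.6, lambda = 365 nm, NA = 0.41
Step 2: R = k1 * lambda / NA
R = 0.6 * 365 / 0.41
R = 534.1 nm


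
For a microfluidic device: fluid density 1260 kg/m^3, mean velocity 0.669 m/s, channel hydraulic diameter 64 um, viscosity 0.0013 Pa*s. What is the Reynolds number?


Step 1: Convert Dh to meters: Dh = 64e-6 m
Step 2: Re = rho * v * Dh / mu
Re = 1260 * 0.669 * 64e-6 / 0.0013
Re = 41.499


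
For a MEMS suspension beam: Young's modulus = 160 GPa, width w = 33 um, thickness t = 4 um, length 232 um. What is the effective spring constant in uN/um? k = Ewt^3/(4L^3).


Step 1: Convert E to consistent units (1 GPa = 1000 uN/um^2).
E = 160 GPa = 160000 uN/um^2
Step 2: Compute t^3 = 4^3 = 64
Step 3: Compute L^3 = 232^3 = 12487168
Step 4: k = 160000 * 33 * 64 / (4 * 12487168)
k = 6.7653 uN/um


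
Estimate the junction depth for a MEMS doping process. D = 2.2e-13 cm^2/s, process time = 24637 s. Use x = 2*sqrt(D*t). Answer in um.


Step 1: Compute D*t = 2.2e-13 * 24637 = 5.42014e-09 cm^2
Step 2: sqrt(D*t) = 7.36216e-05 cm
Step 3: x = 2 * 7.36216e-05 cm = 1.472432e-04 cm
Step 4: Convert to um (1 cm = 1e4 um): x = 1.472 um


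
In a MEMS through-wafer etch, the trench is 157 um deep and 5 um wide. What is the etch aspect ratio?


Step 1: AR = depth / width
Step 2: AR = 157 / 5
AR = 31.4


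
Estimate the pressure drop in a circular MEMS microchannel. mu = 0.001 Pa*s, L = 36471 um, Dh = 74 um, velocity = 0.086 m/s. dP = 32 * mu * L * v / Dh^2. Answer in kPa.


Step 1: Convert to SI: L = 36471e-6 m, Dh = 74e-6 m
Step 2: dP = 32 * 0.001 * 36471e-6 * 0.086 / (74e-6)^2
Step 3: dP = 18328.74 Pa
Step 4: Convert to kPa: dP = 18.33 kPa


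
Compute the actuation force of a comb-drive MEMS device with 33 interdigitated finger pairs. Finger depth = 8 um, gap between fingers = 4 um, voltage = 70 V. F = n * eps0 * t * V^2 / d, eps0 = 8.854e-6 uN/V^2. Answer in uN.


Step 1: Parameters: n=33, eps0=8.854e-6 uN/V^2, t=8 um, V=70 V, d=4 um
Step 2: V^2 = 4900
Step 3: F = 33 * 8.854e-6 * 8 * 4900 / 4
F = 2.863 uN
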